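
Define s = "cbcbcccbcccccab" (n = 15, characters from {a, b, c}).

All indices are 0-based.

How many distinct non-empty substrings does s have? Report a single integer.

89

sorted suffixes:
  #0 SA[0]=13  'ab'
  #1 SA[1]=14  'b'
  #2 SA[2]=1  'bcbcccbcccccab'
  #3 SA[3]=3  'bcccbcccccab'
  #4 SA[4]=7  'bcccccab'
  #5 SA[5]=12  'cab'
  #6 SA[6]=0  'cbcbcccbcccccab'
  #7 SA[7]=2  'cbcccbcccccab'
  #8 SA[8]=6  'cbcccccab'
  #9 SA[9]=11  'ccab'
  #10 SA[10]=5  'ccbcccccab'
  #11 SA[11]=10  'cccab'
  #12 SA[12]=4  'cccbcccccab'
  #13 SA[13]=9  'ccccab'
  #14 SA[14]=8  'cccccab'

SA = [13, 14, 1, 3, 7, 12, 0, 2, 6, 11, 5, 10, 4, 9, 8]
i: (SA[i-1],SA[i]) lcp shared
  1: (13,14) 0 ''
  2: (14,1) 1 'b'
  3: (1,3) 2 'bc'
  4: (3,7) 4 'bccc'
  5: (7,12) 0 ''
  6: (12,0) 1 'c'
  7: (0,2) 3 'cbc'
  8: (2,6) 5 'cbccc'
  9: (6,11) 1 'c'
  10: (11,5) 2 'cc'
  11: (5,10) 2 'cc'
  12: (10,4) 3 'ccc'
  13: (4,9) 3 'ccc'
  14: (9,8) 4 'cccc'

n(n+1)/2 = 15·16/2 = 120
Σ LCP = 0 + 0 + 1 + 2 + 4 + 0 + 1 + 3 + 5 + 1 + 2 + 2 + 3 + 3 + 4 = 31
distinct = 120 − 31 = 89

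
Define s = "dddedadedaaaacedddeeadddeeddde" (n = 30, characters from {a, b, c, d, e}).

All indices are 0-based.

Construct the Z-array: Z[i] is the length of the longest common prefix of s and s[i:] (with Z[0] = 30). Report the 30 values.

Z[0]=30
i=1: fresh scan; Z[1]=2 grow→box=[1,3)
i=2: min(r-i=1, Z[1]=2)=1; Z[2]=1
i=3: fresh scan; Z[3]=0
i=4: fresh scan; Z[4]=1 grow→box=[4,5)
i=5: fresh scan; Z[5]=0
i=6: fresh scan; Z[6]=1 grow→box=[6,7)
i=7: fresh scan; Z[7]=0
i=8: fresh scan; Z[8]=1 grow→box=[8,9)
i=9: fresh scan; Z[9]=0
i=10: fresh scan; Z[10]=0
i=11: fresh scan; Z[11]=0
i=12: fresh scan; Z[12]=0
i=13: fresh scan; Z[13]=0
i=14: fresh scan; Z[14]=0
i=15: fresh scan; Z[15]=4 grow→box=[15,19)
i=16: min(r-i=3, Z[1]=2)=2; Z[16]=2
i=17: min(r-i=2, Z[2]=1)=1; Z[17]=1
i=18: min(r-i=1, Z[3]=0)=0; Z[18]=0
i=19: fresh scan; Z[19]=0
i=20: fresh scan; Z[20]=0
i=21: fresh scan; Z[21]=4 grow→box=[21,25)
i=22: min(r-i=3, Z[1]=2)=2; Z[22]=2
i=23: min(r-i=2, Z[2]=1)=1; Z[23]=1
i=24: min(r-i=1, Z[3]=0)=0; Z[24]=0
i=25: fresh scan; Z[25]=0
i=26: fresh scan; Z[26]=4 grow→box=[26,30)
i=27: min(r-i=3, Z[1]=2)=2; Z[27]=2
i=28: min(r-i=2, Z[2]=1)=1; Z[28]=1
i=29: min(r-i=1, Z[3]=0)=0; Z[29]=0

[30, 2, 1, 0, 1, 0, 1, 0, 1, 0, 0, 0, 0, 0, 0, 4, 2, 1, 0, 0, 0, 4, 2, 1, 0, 0, 4, 2, 1, 0]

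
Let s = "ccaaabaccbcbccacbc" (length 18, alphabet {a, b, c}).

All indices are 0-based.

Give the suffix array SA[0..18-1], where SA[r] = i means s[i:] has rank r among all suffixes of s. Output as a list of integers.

[2, 3, 4, 14, 6, 5, 16, 9, 11, 17, 1, 13, 15, 8, 10, 0, 12, 7]

rank | idx | suffix
   0 |   2 | aaabaccbcbccacbc
   1 |   3 | aabaccbcbccacbc
   2 |   4 | abaccbcbccacbc
   3 |  14 | acbc
   4 |   6 | accbcbccacbc
   5 |   5 | baccbcbccacbc
   6 |  16 | bc
   7 |   9 | bcbccacbc
   8 |  11 | bccacbc
   9 |  17 | c
  10 |   1 | caaabaccbcbccacbc
  11 |  13 | cacbc
  12 |  15 | cbc
  13 |   8 | cbcbccacbc
  14 |  10 | cbccacbc
  15 |   0 | ccaaabaccbcbccacbc
  16 |  12 | ccacbc
  17 |   7 | ccbcbccacbc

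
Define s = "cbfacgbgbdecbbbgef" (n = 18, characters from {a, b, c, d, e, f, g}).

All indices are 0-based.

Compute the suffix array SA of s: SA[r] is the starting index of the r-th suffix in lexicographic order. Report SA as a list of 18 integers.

rank→(start, suffix):
  0 → (3, 'acgbgbdecbbbgef')
  1 → (12, 'bbbgef')
  2 → (13, 'bbgef')
  3 → (8, 'bdecbbbgef')
  4 → (1, 'bfacgbgbdecbbbgef')
  5 → (6, 'bgbdecbbbgef')
  6 → (14, 'bgef')
  7 → (11, 'cbbbgef')
  8 → (0, 'cbfacgbgbdecbbbgef')
  9 → (4, 'cgbgbdecbbbgef')
  10 → (9, 'decbbbgef')
  11 → (10, 'ecbbbgef')
  12 → (16, 'ef')
  13 → (17, 'f')
  14 → (2, 'facgbgbdecbbbgef')
  15 → (7, 'gbdecbbbgef')
  16 → (5, 'gbgbdecbbbgef')
  17 → (15, 'gef')

[3, 12, 13, 8, 1, 6, 14, 11, 0, 4, 9, 10, 16, 17, 2, 7, 5, 15]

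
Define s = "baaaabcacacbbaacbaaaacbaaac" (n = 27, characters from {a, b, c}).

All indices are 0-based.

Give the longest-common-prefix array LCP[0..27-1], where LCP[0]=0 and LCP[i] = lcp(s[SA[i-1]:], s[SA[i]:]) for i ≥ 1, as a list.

[0, 4, 3, 3, 4, 2, 2, 3, 7, 1, 1, 2, 2, 6, 3, 0, 5, 4, 3, 1, 1, 0, 1, 3, 1, 5, 2]

rank | idx | suffix
   0 |   1 | aaaabcacacbbaacbaaaacbaaac
   1 |  17 | aaaacbaaac
   2 |   2 | aaabcacacbbaacbaaaacbaaac
   3 |  23 | aaac
   4 |  18 | aaacbaaac
   5 |   3 | aabcacacbbaacbaaaacbaaac
   6 |  24 | aac
   7 |  13 | aacbaaaacbaaac
   8 |  19 | aacbaaac
   9 |   4 | abcacacbbaacbaaaacbaaac
  10 |  25 | ac
  11 |   7 | acacbbaacbaaaacbaaac
  12 |  14 | acbaaaacbaaac
  13 |  20 | acbaaac
  14 |   9 | acbbaacbaaaacbaaac
  15 |   0 | baaaabcacacbbaacbaaaacbaaac
  16 |  16 | baaaacbaaac
  17 |  22 | baaac
  18 |  12 | baacbaaaacbaaac
  19 |  11 | bbaacbaaaacbaaac
  20 |   5 | bcacacbbaacbaaaacbaaac
  21 |  26 | c
  22 |   6 | cacacbbaacbaaaacbaaac
  23 |   8 | cacbbaacbaaaacbaaac
  24 |  15 | cbaaaacbaaac
  25 |  21 | cbaaac
  26 |  10 | cbbaacbaaaacbaaac

SA = [1, 17, 2, 23, 18, 3, 24, 13, 19, 4, 25, 7, 14, 20, 9, 0, 16, 22, 12, 11, 5, 26, 6, 8, 15, 21, 10]
rank  pair      lcp
   1  s[1:],s[17:]  4  'aaaa'
   2  s[17:],s[2:]  3  'aaa'
   3  s[2:],s[23:]  3  'aaa'
   4  s[23:],s[18:]  4  'aaac'
   5  s[18:],s[3:]  2  'aa'
   6  s[3:],s[24:]  2  'aa'
   7  s[24:],s[13:]  3  'aac'
   8  s[13:],s[19:]  7  'aacbaaa'
   9  s[19:],s[4:]  1  'a'
  10  s[4:],s[25:]  1  'a'
  11  s[25:],s[7:]  2  'ac'
  12  s[7:],s[14:]  2  'ac'
  13  s[14:],s[20:]  6  'acbaaa'
  14  s[20:],s[9:]  3  'acb'
  15  s[9:],s[0:]  0  ''
  16  s[0:],s[16:]  5  'baaaa'
  17  s[16:],s[22:]  4  'baaa'
  18  s[22:],s[12:]  3  'baa'
  19  s[12:],s[11:]  1  'b'
  20  s[11:],s[5:]  1  'b'
  21  s[5:],s[26:]  0  ''
  22  s[26:],s[6:]  1  'c'
  23  s[6:],s[8:]  3  'cac'
  24  s[8:],s[15:]  1  'c'
  25  s[15:],s[21:]  5  'cbaaa'
  26  s[21:],s[10:]  2  'cb'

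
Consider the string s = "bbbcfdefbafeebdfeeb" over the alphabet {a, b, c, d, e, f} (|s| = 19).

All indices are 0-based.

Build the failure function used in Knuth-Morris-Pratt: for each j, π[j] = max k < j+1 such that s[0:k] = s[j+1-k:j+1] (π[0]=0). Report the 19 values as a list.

[0, 1, 2, 0, 0, 0, 0, 0, 1, 0, 0, 0, 0, 1, 0, 0, 0, 0, 1]

π[0] = 0
j=1 s[j]='b': π[1]=1 (border 'b')
j=2 s[j]='b': π[2]=2 (border 'bb')
j=3 s[j]='c': k: 2→1→0; π[3]=0 (border '')
j=4 s[j]='f': π[4]=0 (border '')
j=5 s[j]='d': π[5]=0 (border '')
j=6 s[j]='e': π[6]=0 (border '')
j=7 s[j]='f': π[7]=0 (border '')
j=8 s[j]='b': π[8]=1 (border 'b')
j=9 s[j]='a': k: 1→0; π[9]=0 (border '')
j=10 s[j]='f': π[10]=0 (border '')
j=11 s[j]='e': π[11]=0 (border '')
j=12 s[j]='e': π[12]=0 (border '')
j=13 s[j]='b': π[13]=1 (border 'b')
j=14 s[j]='d': k: 1→0; π[14]=0 (border '')
j=15 s[j]='f': π[15]=0 (border '')
j=16 s[j]='e': π[16]=0 (border '')
j=17 s[j]='e': π[17]=0 (border '')
j=18 s[j]='b': π[18]=1 (border 'b')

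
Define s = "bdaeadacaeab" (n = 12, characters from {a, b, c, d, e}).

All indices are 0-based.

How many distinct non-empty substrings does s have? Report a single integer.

67

sorted suffixes:
  #0 SA[0]=10  'ab'
  #1 SA[1]=6  'acaeab'
  #2 SA[2]=4  'adacaeab'
  #3 SA[3]=8  'aeab'
  #4 SA[4]=2  'aeadacaeab'
  #5 SA[5]=11  'b'
  #6 SA[6]=0  'bdaeadacaeab'
  #7 SA[7]=7  'caeab'
  #8 SA[8]=5  'dacaeab'
  #9 SA[9]=1  'daeadacaeab'
  #10 SA[10]=9  'eab'
  #11 SA[11]=3  'eadacaeab'

SA = [10, 6, 4, 8, 2, 11, 0, 7, 5, 1, 9, 3]
i: (SA[i-1],SA[i]) lcp shared
  1: (10,6) 1 'a'
  2: (6,4) 1 'a'
  3: (4,8) 1 'a'
  4: (8,2) 3 'aea'
  5: (2,11) 0 ''
  6: (11,0) 1 'b'
  7: (0,7) 0 ''
  8: (7,5) 0 ''
  9: (5,1) 2 'da'
  10: (1,9) 0 ''
  11: (9,3) 2 'ea'

n(n+1)/2 = 12·13/2 = 78
Σ LCP = 0 + 1 + 1 + 1 + 3 + 0 + 1 + 0 + 0 + 2 + 0 + 2 = 11
distinct = 78 − 11 = 67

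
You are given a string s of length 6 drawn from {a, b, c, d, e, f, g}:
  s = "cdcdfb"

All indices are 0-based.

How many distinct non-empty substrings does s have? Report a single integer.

18

sorted suffixes:
  #0 SA[0]=5  'b'
  #1 SA[1]=0  'cdcdfb'
  #2 SA[2]=2  'cdfb'
  #3 SA[3]=1  'dcdfb'
  #4 SA[4]=3  'dfb'
  #5 SA[5]=4  'fb'

SA = [5, 0, 2, 1, 3, 4]
rank  pair      lcp
   1  s[5:],s[0:]  0  ''
   2  s[0:],s[2:]  2  'cd'
   3  s[2:],s[1:]  0  ''
   4  s[1:],s[3:]  1  'd'
   5  s[3:],s[4:]  0  ''

n(n+1)/2 = 6·7/2 = 21
Σ LCP = 0 + 0 + 2 + 0 + 1 + 0 = 3
distinct = 21 − 3 = 18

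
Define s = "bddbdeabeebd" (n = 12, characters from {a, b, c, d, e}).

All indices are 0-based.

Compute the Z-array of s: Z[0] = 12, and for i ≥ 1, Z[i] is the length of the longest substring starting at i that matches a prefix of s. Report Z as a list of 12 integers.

[12, 0, 0, 2, 0, 0, 0, 1, 0, 0, 2, 0]

Z[0]=12
i=1: fresh scan; Z[1]=0
i=2: fresh scan; Z[2]=0
i=3: fresh scan; Z[3]=2 grow→box=[3,5)
i=4: min(r-i=1, Z[1]=0)=0; Z[4]=0
i=5: fresh scan; Z[5]=0
i=6: fresh scan; Z[6]=0
i=7: fresh scan; Z[7]=1 grow→box=[7,8)
i=8: fresh scan; Z[8]=0
i=9: fresh scan; Z[9]=0
i=10: fresh scan; Z[10]=2 grow→box=[10,12)
i=11: min(r-i=1, Z[1]=0)=0; Z[11]=0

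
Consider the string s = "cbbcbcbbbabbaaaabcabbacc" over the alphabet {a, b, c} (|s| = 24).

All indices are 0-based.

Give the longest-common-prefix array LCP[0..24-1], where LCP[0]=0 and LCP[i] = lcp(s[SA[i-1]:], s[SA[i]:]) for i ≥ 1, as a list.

[0, 3, 2, 1, 4, 2, 1, 0, 2, 2, 1, 3, 3, 2, 2, 1, 2, 3, 0, 1, 1, 3, 2, 1]

sorted suffixes:
  #0 SA[0]=12  'aaaabcabbacc'
  #1 SA[1]=13  'aaabcabbacc'
  #2 SA[2]=14  'aabcabbacc'
  #3 SA[3]=9  'abbaaaabcabbacc'
  #4 SA[4]=18  'abbacc'
  #5 SA[5]=15  'abcabbacc'
  #6 SA[6]=21  'acc'
  #7 SA[7]=11  'baaaabcabbacc'
  #8 SA[8]=8  'babbaaaabcabbacc'
  #9 SA[9]=20  'bacc'
  #10 SA[10]=10  'bbaaaabcabbacc'
  #11 SA[11]=7  'bbabbaaaabcabbacc'
  #12 SA[12]=19  'bbacc'
  #13 SA[13]=6  'bbbabbaaaabcabbacc'
  #14 SA[14]=1  'bbcbcbbbabbaaaabcabbacc'
  #15 SA[15]=16  'bcabbacc'
  #16 SA[16]=4  'bcbbbabbaaaabcabbacc'
  #17 SA[17]=2  'bcbcbbbabbaaaabcabbacc'
  #18 SA[18]=23  'c'
  #19 SA[19]=17  'cabbacc'
  #20 SA[20]=5  'cbbbabbaaaabcabbacc'
  #21 SA[21]=0  'cbbcbcbbbabbaaaabcabbacc'
  #22 SA[22]=3  'cbcbbbabbaaaabcabbacc'
  #23 SA[23]=22  'cc'

SA = [12, 13, 14, 9, 18, 15, 21, 11, 8, 20, 10, 7, 19, 6, 1, 16, 4, 2, 23, 17, 5, 0, 3, 22]
i: (SA[i-1],SA[i]) lcp shared
  1: (12,13) 3 'aaa'
  2: (13,14) 2 'aa'
  3: (14,9) 1 'a'
  4: (9,18) 4 'abba'
  5: (18,15) 2 'ab'
  6: (15,21) 1 'a'
  7: (21,11) 0 ''
  8: (11,8) 2 'ba'
  9: (8,20) 2 'ba'
  10: (20,10) 1 'b'
  11: (10,7) 3 'bba'
  12: (7,19) 3 'bba'
  13: (19,6) 2 'bb'
  14: (6,1) 2 'bb'
  15: (1,16) 1 'b'
  16: (16,4) 2 'bc'
  17: (4,2) 3 'bcb'
  18: (2,23) 0 ''
  19: (23,17) 1 'c'
  20: (17,5) 1 'c'
  21: (5,0) 3 'cbb'
  22: (0,3) 2 'cb'
  23: (3,22) 1 'c'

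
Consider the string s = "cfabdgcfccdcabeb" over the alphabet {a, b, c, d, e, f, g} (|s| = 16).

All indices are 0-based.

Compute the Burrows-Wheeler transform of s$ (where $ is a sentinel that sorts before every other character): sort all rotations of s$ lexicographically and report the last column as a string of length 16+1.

rank  rotation           last
    0  $cfabdgcfccdcabeb  b
    1  abdgcfccdcabeb$cf  f
    2  abeb$cfabdgcfccdc  c
    3  b$cfabdgcfccdcabe  e
    4  bdgcfccdcabeb$cfa  a
    5  beb$cfabdgcfccdca  a
    6  cabeb$cfabdgcfccd  d
    7  ccdcabeb$cfabdgcf  f
    8  cdcabeb$cfabdgcfc  c
    9  cfabdgcfccdcabeb$  $
   10  cfccdcabeb$cfabdg  g
   11  dcabeb$cfabdgcfcc  c
   12  dgcfccdcabeb$cfab  b
   13  eb$cfabdgcfccdcab  b
   14  fabdgcfccdcabeb$c  c
   15  fccdcabeb$cfabdgc  c
   16  gcfccdcabeb$cfabd  d

bfceaadfc$gcbbccd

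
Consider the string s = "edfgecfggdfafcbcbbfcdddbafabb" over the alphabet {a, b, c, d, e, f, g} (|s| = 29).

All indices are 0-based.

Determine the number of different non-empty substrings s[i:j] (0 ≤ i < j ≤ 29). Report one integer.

405

sorted suffixes:
  #0 SA[0]=26  'abb'
  #1 SA[1]=24  'afabb'
  #2 SA[2]=11  'afcbcbbfcdddbafabb'
  #3 SA[3]=28  'b'
  #4 SA[4]=23  'bafabb'
  #5 SA[5]=27  'bb'
  #6 SA[6]=16  'bbfcdddbafabb'
  #7 SA[7]=14  'bcbbfcdddbafabb'
  #8 SA[8]=17  'bfcdddbafabb'
  #9 SA[9]=15  'cbbfcdddbafabb'
  #10 SA[10]=13  'cbcbbfcdddbafabb'
  #11 SA[11]=19  'cdddbafabb'
  #12 SA[12]=5  'cfggdfafcbcbbfcdddbafabb'
  #13 SA[13]=22  'dbafabb'
  #14 SA[14]=21  'ddbafabb'
  #15 SA[15]=20  'dddbafabb'
  #16 SA[16]=9  'dfafcbcbbfcdddbafabb'
  #17 SA[17]=1  'dfgecfggdfafcbcbbfcdddbafabb'
  #18 SA[18]=4  'ecfggdfafcbcbbfcdddbafabb'
  #19 SA[19]=0  'edfgecfggdfafcbcbbfcdddbafabb'
  #20 SA[20]=25  'fabb'
  #21 SA[21]=10  'fafcbcbbfcdddbafabb'
  #22 SA[22]=12  'fcbcbbfcdddbafabb'
  #23 SA[23]=18  'fcdddbafabb'
  #24 SA[24]=2  'fgecfggdfafcbcbbfcdddbafabb'
  #25 SA[25]=6  'fggdfafcbcbbfcdddbafabb'
  #26 SA[26]=8  'gdfafcbcbbfcdddbafabb'
  #27 SA[27]=3  'gecfggdfafcbcbbfcdddbafabb'
  #28 SA[28]=7  'ggdfafcbcbbfcdddbafabb'

SA = [26, 24, 11, 28, 23, 27, 16, 14, 17, 15, 13, 19, 5, 22, 21, 20, 9, 1, 4, 0, 25, 10, 12, 18, 2, 6, 8, 3, 7]
rank  pair      lcp
   1  s[26:],s[24:]  1  'a'
   2  s[24:],s[11:]  2  'af'
   3  s[11:],s[28:]  0  ''
   4  s[28:],s[23:]  1  'b'
   5  s[23:],s[27:]  1  'b'
   6  s[27:],s[16:]  2  'bb'
   7  s[16:],s[14:]  1  'b'
   8  s[14:],s[17:]  1  'b'
   9  s[17:],s[15:]  0  ''
  10  s[15:],s[13:]  2  'cb'
  11  s[13:],s[19:]  1  'c'
  12  s[19:],s[5:]  1  'c'
  13  s[5:],s[22:]  0  ''
  14  s[22:],s[21:]  1  'd'
  15  s[21:],s[20:]  2  'dd'
  16  s[20:],s[9:]  1  'd'
  17  s[9:],s[1:]  2  'df'
  18  s[1:],s[4:]  0  ''
  19  s[4:],s[0:]  1  'e'
  20  s[0:],s[25:]  0  ''
  21  s[25:],s[10:]  2  'fa'
  22  s[10:],s[12:]  1  'f'
  23  s[12:],s[18:]  2  'fc'
  24  s[18:],s[2:]  1  'f'
  25  s[2:],s[6:]  2  'fg'
  26  s[6:],s[8:]  0  ''
  27  s[8:],s[3:]  1  'g'
  28  s[3:],s[7:]  1  'g'

n(n+1)/2 = 29·30/2 = 435
Σ LCP = 0 + 1 + 2 + 0 + 1 + 1 + 2 + 1 + 1 + 0 + 2 + 1 + 1 + 0 + 1 + 2 + 1 + 2 + 0 + 1 + 0 + 2 + 1 + 2 + 1 + 2 + 0 + 1 + 1 = 30
distinct = 435 − 30 = 405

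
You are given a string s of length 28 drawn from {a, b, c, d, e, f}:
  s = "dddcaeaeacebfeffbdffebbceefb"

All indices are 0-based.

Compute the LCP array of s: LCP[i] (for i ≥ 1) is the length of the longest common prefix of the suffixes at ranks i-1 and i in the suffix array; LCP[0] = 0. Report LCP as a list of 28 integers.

rank→(start, suffix):
  0 → (8, 'acebfeffbdffebbceefb')
  1 → (6, 'aeacebfeffbdffebbceefb')
  2 → (4, 'aeaeacebfeffbdffebbceefb')
  3 → (27, 'b')
  4 → (21, 'bbceefb')
  5 → (22, 'bceefb')
  6 → (16, 'bdffebbceefb')
  7 → (11, 'bfeffbdffebbceefb')
  8 → (3, 'caeaeacebfeffbdffebbceefb')
  9 → (9, 'cebfeffbdffebbceefb')
  10 → (23, 'ceefb')
  11 → (2, 'dcaeaeacebfeffbdffebbceefb')
  12 → (1, 'ddcaeaeacebfeffbdffebbceefb')
  13 → (0, 'dddcaeaeacebfeffbdffebbceefb')
  14 → (17, 'dffebbceefb')
  15 → (7, 'eacebfeffbdffebbceefb')
  16 → (5, 'eaeacebfeffbdffebbceefb')
  17 → (20, 'ebbceefb')
  18 → (10, 'ebfeffbdffebbceefb')
  19 → (24, 'eefb')
  20 → (25, 'efb')
  21 → (13, 'effbdffebbceefb')
  22 → (26, 'fb')
  23 → (15, 'fbdffebbceefb')
  24 → (19, 'febbceefb')
  25 → (12, 'feffbdffebbceefb')
  26 → (14, 'ffbdffebbceefb')
  27 → (18, 'ffebbceefb')

SA = [8, 6, 4, 27, 21, 22, 16, 11, 3, 9, 23, 2, 1, 0, 17, 7, 5, 20, 10, 24, 25, 13, 26, 15, 19, 12, 14, 18]
rank  pair      lcp
   1  s[8:],s[6:]  1  'a'
   2  s[6:],s[4:]  3  'aea'
   3  s[4:],s[27:]  0  ''
   4  s[27:],s[21:]  1  'b'
   5  s[21:],s[22:]  1  'b'
   6  s[22:],s[16:]  1  'b'
   7  s[16:],s[11:]  1  'b'
   8  s[11:],s[3:]  0  ''
   9  s[3:],s[9:]  1  'c'
  10  s[9:],s[23:]  2  'ce'
  11  s[23:],s[2:]  0  ''
  12  s[2:],s[1:]  1  'd'
  13  s[1:],s[0:]  2  'dd'
  14  s[0:],s[17:]  1  'd'
  15  s[17:],s[7:]  0  ''
  16  s[7:],s[5:]  2  'ea'
  17  s[5:],s[20:]  1  'e'
  18  s[20:],s[10:]  2  'eb'
  19  s[10:],s[24:]  1  'e'
  20  s[24:],s[25:]  1  'e'
  21  s[25:],s[13:]  2  'ef'
  22  s[13:],s[26:]  0  ''
  23  s[26:],s[15:]  2  'fb'
  24  s[15:],s[19:]  1  'f'
  25  s[19:],s[12:]  2  'fe'
  26  s[12:],s[14:]  1  'f'
  27  s[14:],s[18:]  2  'ff'

[0, 1, 3, 0, 1, 1, 1, 1, 0, 1, 2, 0, 1, 2, 1, 0, 2, 1, 2, 1, 1, 2, 0, 2, 1, 2, 1, 2]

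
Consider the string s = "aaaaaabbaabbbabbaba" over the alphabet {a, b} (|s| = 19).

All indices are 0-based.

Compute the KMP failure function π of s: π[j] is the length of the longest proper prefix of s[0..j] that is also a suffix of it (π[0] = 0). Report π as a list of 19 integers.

π[0] = 0
j=1 s[j]='a': π[1]=1 (border 'a')
j=2 s[j]='a': π[2]=2 (border 'aa')
j=3 s[j]='a': π[3]=3 (border 'aaa')
j=4 s[j]='a': π[4]=4 (border 'aaaa')
j=5 s[j]='a': π[5]=5 (border 'aaaaa')
j=6 s[j]='b': k: 5→4→3→2→1→0; π[6]=0 (border '')
j=7 s[j]='b': π[7]=0 (border '')
j=8 s[j]='a': π[8]=1 (border 'a')
j=9 s[j]='a': π[9]=2 (border 'aa')
j=10 s[j]='b': k: 2→1→0; π[10]=0 (border '')
j=11 s[j]='b': π[11]=0 (border '')
j=12 s[j]='b': π[12]=0 (border '')
j=13 s[j]='a': π[13]=1 (border 'a')
j=14 s[j]='b': k: 1→0; π[14]=0 (border '')
j=15 s[j]='b': π[15]=0 (border '')
j=16 s[j]='a': π[16]=1 (border 'a')
j=17 s[j]='b': k: 1→0; π[17]=0 (border '')
j=18 s[j]='a': π[18]=1 (border 'a')

[0, 1, 2, 3, 4, 5, 0, 0, 1, 2, 0, 0, 0, 1, 0, 0, 1, 0, 1]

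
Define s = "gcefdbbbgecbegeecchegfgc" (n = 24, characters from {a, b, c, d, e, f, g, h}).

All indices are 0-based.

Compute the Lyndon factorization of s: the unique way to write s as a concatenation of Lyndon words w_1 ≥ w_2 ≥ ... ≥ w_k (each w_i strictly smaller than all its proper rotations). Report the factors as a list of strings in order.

["g", "cefd", "bbbgecbegeecchegfgc"]

emit factor 1: 'g' (i=0, period=1)
emit factor 2: 'cefd' (i=1, period=4)
emit factor 3: 'bbbgecbegeecchegfgc' (i=5, period=19)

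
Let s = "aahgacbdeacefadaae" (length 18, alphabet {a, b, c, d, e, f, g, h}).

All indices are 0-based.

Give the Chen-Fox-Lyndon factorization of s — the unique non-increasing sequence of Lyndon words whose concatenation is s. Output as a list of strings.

["aahgacbdeacefad", "aae"]

emit factor 1: 'aahgacbdeacefad' (i=0, period=15)
emit factor 2: 'aae' (i=15, period=3)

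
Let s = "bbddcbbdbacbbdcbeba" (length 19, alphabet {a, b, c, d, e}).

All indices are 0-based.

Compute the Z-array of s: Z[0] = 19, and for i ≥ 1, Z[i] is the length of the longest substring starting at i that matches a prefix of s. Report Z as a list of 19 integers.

[19, 1, 0, 0, 0, 3, 1, 0, 1, 0, 0, 3, 1, 0, 0, 1, 0, 1, 0]

Z[0]=19
i=1: outside box; Z[1]=1 extend→box=[1,2)
i=2: outside box; Z[2]=0
i=3: outside box; Z[3]=0
i=4: outside box; Z[4]=0
i=5: outside box; Z[5]=3 extend→box=[5,8)
i=6: min(r-i=2, Z[1]=1)=1; Z[6]=1
i=7: min(r-i=1, Z[2]=0)=0; Z[7]=0
i=8: outside box; Z[8]=1 extend→box=[8,9)
i=9: outside box; Z[9]=0
i=10: outside box; Z[10]=0
i=11: outside box; Z[11]=3 extend→box=[11,14)
i=12: min(r-i=2, Z[1]=1)=1; Z[12]=1
i=13: min(r-i=1, Z[2]=0)=0; Z[13]=0
i=14: outside box; Z[14]=0
i=15: outside box; Z[15]=1 extend→box=[15,16)
i=16: outside box; Z[16]=0
i=17: outside box; Z[17]=1 extend→box=[17,18)
i=18: outside box; Z[18]=0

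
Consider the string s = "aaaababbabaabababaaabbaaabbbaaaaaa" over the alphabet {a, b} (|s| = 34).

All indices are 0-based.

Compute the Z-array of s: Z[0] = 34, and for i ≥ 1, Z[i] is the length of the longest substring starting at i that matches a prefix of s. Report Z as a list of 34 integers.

[34, 3, 2, 1, 0, 1, 0, 0, 1, 0, 2, 1, 0, 1, 0, 1, 0, 3, 2, 1, 0, 0, 3, 2, 1, 0, 0, 0, 4, 4, 4, 3, 2, 1]

Z[0]=34
i=1: i≥r, start 0; Z[1]=3 scan→box=[1,4)
i=2: min(r-i=2, Z[1]=3)=2; Z[2]=2
i=3: min(r-i=1, Z[2]=2)=1; Z[3]=1
i=4: i≥r, start 0; Z[4]=0
i=5: i≥r, start 0; Z[5]=1 scan→box=[5,6)
i=6: i≥r, start 0; Z[6]=0
i=7: i≥r, start 0; Z[7]=0
i=8: i≥r, start 0; Z[8]=1 scan→box=[8,9)
i=9: i≥r, start 0; Z[9]=0
i=10: i≥r, start 0; Z[10]=2 scan→box=[10,12)
i=11: min(r-i=1, Z[1]=3)=1; Z[11]=1
i=12: i≥r, start 0; Z[12]=0
i=13: i≥r, start 0; Z[13]=1 scan→box=[13,14)
i=14: i≥r, start 0; Z[14]=0
i=15: i≥r, start 0; Z[15]=1 scan→box=[15,16)
i=16: i≥r, start 0; Z[16]=0
i=17: i≥r, start 0; Z[17]=3 scan→box=[17,20)
i=18: min(r-i=2, Z[1]=3)=2; Z[18]=2
i=19: min(r-i=1, Z[2]=2)=1; Z[19]=1
i=20: i≥r, start 0; Z[20]=0
i=21: i≥r, start 0; Z[21]=0
i=22: i≥r, start 0; Z[22]=3 scan→box=[22,25)
i=23: min(r-i=2, Z[1]=3)=2; Z[23]=2
i=24: min(r-i=1, Z[2]=2)=1; Z[24]=1
i=25: i≥r, start 0; Z[25]=0
i=26: i≥r, start 0; Z[26]=0
i=27: i≥r, start 0; Z[27]=0
i=28: i≥r, start 0; Z[28]=4 scan→box=[28,32)
i=29: min(r-i=3, Z[1]=3)=3; Z[29]=4 scan→box=[29,33)
i=30: min(r-i=3, Z[1]=3)=3; Z[30]=4 scan→box=[30,34)
i=31: min(r-i=3, Z[1]=3)=3; Z[31]=3
i=32: min(r-i=2, Z[2]=2)=2; Z[32]=2
i=33: min(r-i=1, Z[3]=1)=1; Z[33]=1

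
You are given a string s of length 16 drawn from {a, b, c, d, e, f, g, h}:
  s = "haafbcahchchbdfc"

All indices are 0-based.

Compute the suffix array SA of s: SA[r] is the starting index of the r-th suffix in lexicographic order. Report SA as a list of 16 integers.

[1, 2, 6, 4, 12, 15, 5, 10, 8, 13, 3, 14, 0, 11, 9, 7]

sorted suffixes:
  #0 SA[0]=1  'aafbcahchchbdfc'
  #1 SA[1]=2  'afbcahchchbdfc'
  #2 SA[2]=6  'ahchchbdfc'
  #3 SA[3]=4  'bcahchchbdfc'
  #4 SA[4]=12  'bdfc'
  #5 SA[5]=15  'c'
  #6 SA[6]=5  'cahchchbdfc'
  #7 SA[7]=10  'chbdfc'
  #8 SA[8]=8  'chchbdfc'
  #9 SA[9]=13  'dfc'
  #10 SA[10]=3  'fbcahchchbdfc'
  #11 SA[11]=14  'fc'
  #12 SA[12]=0  'haafbcahchchbdfc'
  #13 SA[13]=11  'hbdfc'
  #14 SA[14]=9  'hchbdfc'
  #15 SA[15]=7  'hchchbdfc'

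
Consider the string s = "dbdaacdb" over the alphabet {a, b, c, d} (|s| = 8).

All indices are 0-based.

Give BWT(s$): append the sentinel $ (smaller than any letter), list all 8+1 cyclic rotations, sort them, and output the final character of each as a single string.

bdaddabc$

rank  rotation   last
    0  $dbdaacdb  b
    1  aacdb$dbd  d
    2  acdb$dbda  a
    3  b$dbdaacd  d
    4  bdaacdb$d  d
    5  cdb$dbdaa  a
    6  daacdb$db  b
    7  db$dbdaac  c
    8  dbdaacdb$  $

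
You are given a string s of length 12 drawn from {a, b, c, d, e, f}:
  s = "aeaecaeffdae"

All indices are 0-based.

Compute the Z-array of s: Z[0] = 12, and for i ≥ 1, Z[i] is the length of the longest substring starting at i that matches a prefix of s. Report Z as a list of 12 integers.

Z[0]=12
i=1: fresh scan; Z[1]=0
i=2: fresh scan; Z[2]=2 extend→box=[2,4)
i=3: min(r-i=1, Z[1]=0)=0; Z[3]=0
i=4: fresh scan; Z[4]=0
i=5: fresh scan; Z[5]=2 extend→box=[5,7)
i=6: min(r-i=1, Z[1]=0)=0; Z[6]=0
i=7: fresh scan; Z[7]=0
i=8: fresh scan; Z[8]=0
i=9: fresh scan; Z[9]=0
i=10: fresh scan; Z[10]=2 extend→box=[10,12)
i=11: min(r-i=1, Z[1]=0)=0; Z[11]=0

[12, 0, 2, 0, 0, 2, 0, 0, 0, 0, 2, 0]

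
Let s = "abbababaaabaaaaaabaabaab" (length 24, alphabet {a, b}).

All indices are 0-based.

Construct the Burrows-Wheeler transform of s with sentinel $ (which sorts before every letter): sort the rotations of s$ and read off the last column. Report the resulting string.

rank  rotation                   last
    0  $abbababaaabaaaaaabaabaab  b
    1  aaaaaabaabaab$abbababaaab  b
    2  aaaaabaabaab$abbababaaaba  a
    3  aaaabaabaab$abbababaaabaa  a
    4  aaabaaaaaabaabaab$abbabab  b
    5  aaabaabaab$abbababaaabaaa  a
    6  aab$abbababaaabaaaaaabaab  b
    7  aabaaaaaabaabaab$abbababa  a
    8  aabaab$abbababaaabaaaaaab  b
    9  aabaabaab$abbababaaabaaaa  a
   10  ab$abbababaaabaaaaaabaaba  a
   11  abaaaaaabaabaab$abbababaa  a
   12  abaaabaaaaaabaabaab$abbab  b
   13  abaab$abbababaaabaaaaaaba  a
   14  abaabaab$abbababaaabaaaaa  a
   15  ababaaabaaaaaabaabaab$abb  b
   16  abbababaaabaaaaaabaabaab$  $
   17  b$abbababaaabaaaaaabaabaa  a
   18  baaaaaabaabaab$abbababaaa  a
   19  baaabaaaaaabaabaab$abbaba  a
   20  baab$abbababaaabaaaaaabaa  a
   21  baabaab$abbababaaabaaaaaa  a
   22  babaaabaaaaaabaabaab$abba  a
   23  bababaaabaaaaaabaabaab$ab  b
   24  bbababaaabaaaaaabaabaab$a  a

bbaabababaaabaab$aaaaaaba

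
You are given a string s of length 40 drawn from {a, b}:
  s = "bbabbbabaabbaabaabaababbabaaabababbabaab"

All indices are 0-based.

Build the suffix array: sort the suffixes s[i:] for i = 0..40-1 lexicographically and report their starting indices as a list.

[26, 37, 12, 15, 27, 18, 8, 38, 24, 35, 13, 16, 6, 28, 19, 30, 9, 21, 32, 2, 39, 25, 36, 11, 14, 17, 7, 23, 34, 5, 29, 20, 31, 1, 10, 22, 33, 4, 0, 3]

rank | idx | suffix
   0 |  26 | aaabababbabaab
   1 |  37 | aab
   2 |  12 | aabaabaababbabaaabababbabaab
   3 |  15 | aabaababbabaaabababbabaab
   4 |  27 | aabababbabaab
   5 |  18 | aababbabaaabababbabaab
   6 |   8 | aabbaabaabaababbabaaabababbabaab
   7 |  38 | ab
   8 |  24 | abaaabababbabaab
   9 |  35 | abaab
  10 |  13 | abaabaababbabaaabababbabaab
  11 |  16 | abaababbabaaabababbabaab
  12 |   6 | abaabbaabaabaababbabaaabababbabaab
  13 |  28 | abababbabaab
  14 |  19 | ababbabaaabababbabaab
  15 |  30 | ababbabaab
  16 |   9 | abbaabaabaababbabaaabababbabaab
  17 |  21 | abbabaaabababbabaab
  18 |  32 | abbabaab
  19 |   2 | abbbabaabbaabaabaababbabaaabababbabaab
  20 |  39 | b
  21 |  25 | baaabababbabaab
  22 |  36 | baab
  23 |  11 | baabaabaababbabaaabababbabaab
  24 |  14 | baabaababbabaaabababbabaab
  25 |  17 | baababbabaaabababbabaab
  26 |   7 | baabbaabaabaababbabaaabababbabaab
  27 |  23 | babaaabababbabaab
  28 |  34 | babaab
  29 |   5 | babaabbaabaabaababbabaaabababbabaab
  30 |  29 | bababbabaab
  31 |  20 | babbabaaabababbabaab
  32 |  31 | babbabaab
  33 |   1 | babbbabaabbaabaabaababbabaaabababbabaab
  34 |  10 | bbaabaabaababbabaaabababbabaab
  35 |  22 | bbabaaabababbabaab
  36 |  33 | bbabaab
  37 |   4 | bbabaabbaabaabaababbabaaabababbabaab
  38 |   0 | bbabbbabaabbaabaabaababbabaaabababbabaab
  39 |   3 | bbbabaabbaabaabaababbabaaabababbabaab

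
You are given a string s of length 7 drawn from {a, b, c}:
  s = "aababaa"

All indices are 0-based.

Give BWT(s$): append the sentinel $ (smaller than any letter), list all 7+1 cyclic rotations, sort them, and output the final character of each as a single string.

rank  rotation  last
    0  $aababaa  a
    1  a$aababa  a
    2  aa$aabab  b
    3  aababaa$  $
    4  abaa$aab  b
    5  ababaa$a  a
    6  baa$aaba  a
    7  babaa$aa  a

aab$baaa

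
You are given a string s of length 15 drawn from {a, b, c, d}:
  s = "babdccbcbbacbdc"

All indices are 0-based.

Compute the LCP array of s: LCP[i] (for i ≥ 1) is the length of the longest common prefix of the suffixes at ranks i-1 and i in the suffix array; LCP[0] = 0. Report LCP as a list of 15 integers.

[0, 1, 0, 2, 1, 1, 1, 3, 0, 1, 2, 2, 1, 0, 2]

rank→(start, suffix):
  0 → (1, 'abdccbcbbacbdc')
  1 → (10, 'acbdc')
  2 → (0, 'babdccbcbbacbdc')
  3 → (9, 'bacbdc')
  4 → (8, 'bbacbdc')
  5 → (6, 'bcbbacbdc')
  6 → (12, 'bdc')
  7 → (2, 'bdccbcbbacbdc')
  8 → (14, 'c')
  9 → (7, 'cbbacbdc')
  10 → (5, 'cbcbbacbdc')
  11 → (11, 'cbdc')
  12 → (4, 'ccbcbbacbdc')
  13 → (13, 'dc')
  14 → (3, 'dccbcbbacbdc')

SA = [1, 10, 0, 9, 8, 6, 12, 2, 14, 7, 5, 11, 4, 13, 3]
rank  pair      lcp
   1  s[1:],s[10:]  1  'a'
   2  s[10:],s[0:]  0  ''
   3  s[0:],s[9:]  2  'ba'
   4  s[9:],s[8:]  1  'b'
   5  s[8:],s[6:]  1  'b'
   6  s[6:],s[12:]  1  'b'
   7  s[12:],s[2:]  3  'bdc'
   8  s[2:],s[14:]  0  ''
   9  s[14:],s[7:]  1  'c'
  10  s[7:],s[5:]  2  'cb'
  11  s[5:],s[11:]  2  'cb'
  12  s[11:],s[4:]  1  'c'
  13  s[4:],s[13:]  0  ''
  14  s[13:],s[3:]  2  'dc'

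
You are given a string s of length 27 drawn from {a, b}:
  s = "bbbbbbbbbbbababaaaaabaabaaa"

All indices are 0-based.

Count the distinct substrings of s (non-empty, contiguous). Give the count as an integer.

277

rank | idx | suffix
   0 |  26 | a
   1 |  25 | aa
   2 |  24 | aaa
   3 |  15 | aaaaabaabaaa
   4 |  16 | aaaabaabaaa
   5 |  17 | aaabaabaaa
   6 |  21 | aabaaa
   7 |  18 | aabaabaaa
   8 |  22 | abaaa
   9 |  13 | abaaaaabaabaaa
  10 |  19 | abaabaaa
  11 |  11 | ababaaaaabaabaaa
  12 |  23 | baaa
  13 |  14 | baaaaabaabaaa
  14 |  20 | baabaaa
  15 |  12 | babaaaaabaabaaa
  16 |  10 | bababaaaaabaabaaa
  17 |   9 | bbababaaaaabaabaaa
  18 |   8 | bbbababaaaaabaabaaa
  19 |   7 | bbbbababaaaaabaabaaa
  20 |   6 | bbbbbababaaaaabaabaaa
  21 |   5 | bbbbbbababaaaaabaabaaa
  22 |   4 | bbbbbbbababaaaaabaabaaa
  23 |   3 | bbbbbbbbababaaaaabaabaaa
  24 |   2 | bbbbbbbbbababaaaaabaabaaa
  25 |   1 | bbbbbbbbbbababaaaaabaabaaa
  26 |   0 | bbbbbbbbbbbababaaaaabaabaaa

SA = [26, 25, 24, 15, 16, 17, 21, 18, 22, 13, 19, 11, 23, 14, 20, 12, 10, 9, 8, 7, 6, 5, 4, 3, 2, 1, 0]
rank  pair      lcp
   1  s[26:],s[25:]  1  'a'
   2  s[25:],s[24:]  2  'aa'
   3  s[24:],s[15:]  3  'aaa'
   4  s[15:],s[16:]  4  'aaaa'
   5  s[16:],s[17:]  3  'aaa'
   6  s[17:],s[21:]  2  'aa'
   7  s[21:],s[18:]  5  'aabaa'
   8  s[18:],s[22:]  1  'a'
   9  s[22:],s[13:]  5  'abaaa'
  10  s[13:],s[19:]  4  'abaa'
  11  s[19:],s[11:]  3  'aba'
  12  s[11:],s[23:]  0  ''
  13  s[23:],s[14:]  4  'baaa'
  14  s[14:],s[20:]  3  'baa'
  15  s[20:],s[12:]  2  'ba'
  16  s[12:],s[10:]  4  'baba'
  17  s[10:],s[9:]  1  'b'
  18  s[9:],s[8:]  2  'bb'
  19  s[8:],s[7:]  3  'bbb'
  20  s[7:],s[6:]  4  'bbbb'
  21  s[6:],s[5:]  5  'bbbbb'
  22  s[5:],s[4:]  6  'bbbbbb'
  23  s[4:],s[3:]  7  'bbbbbbb'
  24  s[3:],s[2:]  8  'bbbbbbbb'
  25  s[2:],s[1:]  9  'bbbbbbbbb'
  26  s[1:],s[0:]  10  'bbbbbbbbbb'

n(n+1)/2 = 27·28/2 = 378
Σ LCP = 0 + 1 + 2 + 3 + 4 + 3 + 2 + 5 + 1 + 5 + 4 + 3 + 0 + 4 + 3 + 2 + 4 + 1 + 2 + 3 + 4 + 5 + 6 + 7 + 8 + 9 + 10 = 101
distinct = 378 − 101 = 277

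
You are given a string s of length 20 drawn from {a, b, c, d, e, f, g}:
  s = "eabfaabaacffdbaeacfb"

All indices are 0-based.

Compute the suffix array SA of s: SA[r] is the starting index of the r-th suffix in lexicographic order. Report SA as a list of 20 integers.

rank | idx | suffix
   0 |   4 | aabaacffdbaeacfb
   1 |   7 | aacffdbaeacfb
   2 |   5 | abaacffdbaeacfb
   3 |   1 | abfaabaacffdbaeacfb
   4 |  16 | acfb
   5 |   8 | acffdbaeacfb
   6 |  14 | aeacfb
   7 |  19 | b
   8 |   6 | baacffdbaeacfb
   9 |  13 | baeacfb
  10 |   2 | bfaabaacffdbaeacfb
  11 |  17 | cfb
  12 |   9 | cffdbaeacfb
  13 |  12 | dbaeacfb
  14 |   0 | eabfaabaacffdbaeacfb
  15 |  15 | eacfb
  16 |   3 | faabaacffdbaeacfb
  17 |  18 | fb
  18 |  11 | fdbaeacfb
  19 |  10 | ffdbaeacfb

[4, 7, 5, 1, 16, 8, 14, 19, 6, 13, 2, 17, 9, 12, 0, 15, 3, 18, 11, 10]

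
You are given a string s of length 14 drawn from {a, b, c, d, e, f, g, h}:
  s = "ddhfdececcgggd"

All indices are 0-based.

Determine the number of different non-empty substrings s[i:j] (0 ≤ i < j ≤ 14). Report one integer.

95

rank | idx | suffix
   0 |   8 | ccgggd
   1 |   6 | ceccgggd
   2 |   9 | cgggd
   3 |  13 | d
   4 |   0 | ddhfdececcgggd
   5 |   4 | dececcgggd
   6 |   1 | dhfdececcgggd
   7 |   7 | eccgggd
   8 |   5 | ececcgggd
   9 |   3 | fdececcgggd
  10 |  12 | gd
  11 |  11 | ggd
  12 |  10 | gggd
  13 |   2 | hfdececcgggd

SA = [8, 6, 9, 13, 0, 4, 1, 7, 5, 3, 12, 11, 10, 2]
i: (SA[i-1],SA[i]) lcp shared
  1: (8,6) 1 'c'
  2: (6,9) 1 'c'
  3: (9,13) 0 ''
  4: (13,0) 1 'd'
  5: (0,4) 1 'd'
  6: (4,1) 1 'd'
  7: (1,7) 0 ''
  8: (7,5) 2 'ec'
  9: (5,3) 0 ''
  10: (3,12) 0 ''
  11: (12,11) 1 'g'
  12: (11,10) 2 'gg'
  13: (10,2) 0 ''

n(n+1)/2 = 14·15/2 = 105
Σ LCP = 0 + 1 + 1 + 0 + 1 + 1 + 1 + 0 + 2 + 0 + 0 + 1 + 2 + 0 = 10
distinct = 105 − 10 = 95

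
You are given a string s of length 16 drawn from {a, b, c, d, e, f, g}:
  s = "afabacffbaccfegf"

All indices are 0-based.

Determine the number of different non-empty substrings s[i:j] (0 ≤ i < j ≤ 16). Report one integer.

sorted suffixes:
  #0 SA[0]=2  'abacffbaccfegf'
  #1 SA[1]=9  'accfegf'
  #2 SA[2]=4  'acffbaccfegf'
  #3 SA[3]=0  'afabacffbaccfegf'
  #4 SA[4]=8  'baccfegf'
  #5 SA[5]=3  'bacffbaccfegf'
  #6 SA[6]=10  'ccfegf'
  #7 SA[7]=11  'cfegf'
  #8 SA[8]=5  'cffbaccfegf'
  #9 SA[9]=13  'egf'
  #10 SA[10]=15  'f'
  #11 SA[11]=1  'fabacffbaccfegf'
  #12 SA[12]=7  'fbaccfegf'
  #13 SA[13]=12  'fegf'
  #14 SA[14]=6  'ffbaccfegf'
  #15 SA[15]=14  'gf'

SA = [2, 9, 4, 0, 8, 3, 10, 11, 5, 13, 15, 1, 7, 12, 6, 14]
[i] adj suffixes → lcp
  [1] 2/9 → 1 ('a')
  [2] 9/4 → 2 ('ac')
  [3] 4/0 → 1 ('a')
  [4] 0/8 → 0 ('')
  [5] 8/3 → 3 ('bac')
  [6] 3/10 → 0 ('')
  [7] 10/11 → 1 ('c')
  [8] 11/5 → 2 ('cf')
  [9] 5/13 → 0 ('')
  [10] 13/15 → 0 ('')
  [11] 15/1 → 1 ('f')
  [12] 1/7 → 1 ('f')
  [13] 7/12 → 1 ('f')
  [14] 12/6 → 1 ('f')
  [15] 6/14 → 0 ('')

n(n+1)/2 = 16·17/2 = 136
Σ LCP = 0 + 1 + 2 + 1 + 0 + 3 + 0 + 1 + 2 + 0 + 0 + 1 + 1 + 1 + 1 + 0 = 14
distinct = 136 − 14 = 122

122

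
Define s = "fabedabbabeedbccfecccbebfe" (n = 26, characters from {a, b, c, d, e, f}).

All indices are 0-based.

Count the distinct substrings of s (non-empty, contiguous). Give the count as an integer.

rank | idx | suffix
   0 |   5 | abbabeedbccfecccbebfe
   1 |   1 | abedabbabeedbccfecccbebfe
   2 |   8 | abeedbccfecccbebfe
   3 |   7 | babeedbccfecccbebfe
   4 |   6 | bbabeedbccfecccbebfe
   5 |  13 | bccfecccbebfe
   6 |  21 | bebfe
   7 |   2 | bedabbabeedbccfecccbebfe
   8 |   9 | beedbccfecccbebfe
   9 |  23 | bfe
  10 |  20 | cbebfe
  11 |  19 | ccbebfe
  12 |  18 | cccbebfe
  13 |  14 | ccfecccbebfe
  14 |  15 | cfecccbebfe
  15 |   4 | dabbabeedbccfecccbebfe
  16 |  12 | dbccfecccbebfe
  17 |  25 | e
  18 |  22 | ebfe
  19 |  17 | ecccbebfe
  20 |   3 | edabbabeedbccfecccbebfe
  21 |  11 | edbccfecccbebfe
  22 |  10 | eedbccfecccbebfe
  23 |   0 | fabedabbabeedbccfecccbebfe
  24 |  24 | fe
  25 |  16 | fecccbebfe

SA = [5, 1, 8, 7, 6, 13, 21, 2, 9, 23, 20, 19, 18, 14, 15, 4, 12, 25, 22, 17, 3, 11, 10, 0, 24, 16]
[i] adj suffixes → lcp
  [1] 5/1 → 2 ('ab')
  [2] 1/8 → 3 ('abe')
  [3] 8/7 → 0 ('')
  [4] 7/6 → 1 ('b')
  [5] 6/13 → 1 ('b')
  [6] 13/21 → 1 ('b')
  [7] 21/2 → 2 ('be')
  [8] 2/9 → 2 ('be')
  [9] 9/23 → 1 ('b')
  [10] 23/20 → 0 ('')
  [11] 20/19 → 1 ('c')
  [12] 19/18 → 2 ('cc')
  [13] 18/14 → 2 ('cc')
  [14] 14/15 → 1 ('c')
  [15] 15/4 → 0 ('')
  [16] 4/12 → 1 ('d')
  [17] 12/25 → 0 ('')
  [18] 25/22 → 1 ('e')
  [19] 22/17 → 1 ('e')
  [20] 17/3 → 1 ('e')
  [21] 3/11 → 2 ('ed')
  [22] 11/10 → 1 ('e')
  [23] 10/0 → 0 ('')
  [24] 0/24 → 1 ('f')
  [25] 24/16 → 2 ('fe')

n(n+1)/2 = 26·27/2 = 351
Σ LCP = 0 + 2 + 3 + 0 + 1 + 1 + 1 + 2 + 2 + 1 + 0 + 1 + 2 + 2 + 1 + 0 + 1 + 0 + 1 + 1 + 1 + 2 + 1 + 0 + 1 + 2 = 29
distinct = 351 − 29 = 322

322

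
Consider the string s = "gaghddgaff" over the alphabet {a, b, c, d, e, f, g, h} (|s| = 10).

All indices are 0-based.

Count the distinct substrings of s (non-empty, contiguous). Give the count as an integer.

rank→(start, suffix):
  0 → (7, 'aff')
  1 → (1, 'aghddgaff')
  2 → (4, 'ddgaff')
  3 → (5, 'dgaff')
  4 → (9, 'f')
  5 → (8, 'ff')
  6 → (6, 'gaff')
  7 → (0, 'gaghddgaff')
  8 → (2, 'ghddgaff')
  9 → (3, 'hddgaff')

SA = [7, 1, 4, 5, 9, 8, 6, 0, 2, 3]
[i] adj suffixes → lcp
  [1] 7/1 → 1 ('a')
  [2] 1/4 → 0 ('')
  [3] 4/5 → 1 ('d')
  [4] 5/9 → 0 ('')
  [5] 9/8 → 1 ('f')
  [6] 8/6 → 0 ('')
  [7] 6/0 → 2 ('ga')
  [8] 0/2 → 1 ('g')
  [9] 2/3 → 0 ('')

n(n+1)/2 = 10·11/2 = 55
Σ LCP = 0 + 1 + 0 + 1 + 0 + 1 + 0 + 2 + 1 + 0 = 6
distinct = 55 − 6 = 49

49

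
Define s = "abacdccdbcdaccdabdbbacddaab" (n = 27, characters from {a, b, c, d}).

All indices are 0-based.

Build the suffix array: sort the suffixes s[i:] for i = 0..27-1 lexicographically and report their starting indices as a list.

rank→(start, suffix):
  0 → (24, 'aab')
  1 → (25, 'ab')
  2 → (0, 'abacdccdbcdaccdabdbbacddaab')
  3 → (15, 'abdbbacddaab')
  4 → (11, 'accdabdbbacddaab')
  5 → (2, 'acdccdbcdaccdabdbbacddaab')
  6 → (20, 'acddaab')
  7 → (26, 'b')
  8 → (1, 'bacdccdbcdaccdabdbbacddaab')
  9 → (19, 'bacddaab')
  10 → (18, 'bbacddaab')
  11 → (8, 'bcdaccdabdbbacddaab')
  12 → (16, 'bdbbacddaab')
  13 → (12, 'ccdabdbbacddaab')
  14 → (5, 'ccdbcdaccdabdbbacddaab')
  15 → (13, 'cdabdbbacddaab')
  16 → (9, 'cdaccdabdbbacddaab')
  17 → (6, 'cdbcdaccdabdbbacddaab')
  18 → (3, 'cdccdbcdaccdabdbbacddaab')
  19 → (21, 'cddaab')
  20 → (23, 'daab')
  21 → (14, 'dabdbbacddaab')
  22 → (10, 'daccdabdbbacddaab')
  23 → (17, 'dbbacddaab')
  24 → (7, 'dbcdaccdabdbbacddaab')
  25 → (4, 'dccdbcdaccdabdbbacddaab')
  26 → (22, 'ddaab')

[24, 25, 0, 15, 11, 2, 20, 26, 1, 19, 18, 8, 16, 12, 5, 13, 9, 6, 3, 21, 23, 14, 10, 17, 7, 4, 22]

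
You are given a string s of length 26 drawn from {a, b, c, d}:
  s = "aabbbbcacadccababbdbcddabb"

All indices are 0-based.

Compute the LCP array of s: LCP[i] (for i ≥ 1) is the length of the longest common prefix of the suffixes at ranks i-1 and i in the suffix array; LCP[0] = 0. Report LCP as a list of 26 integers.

rank | idx | suffix
   0 |   0 | aabbbbcacadccababbdbcddabb
   1 |  13 | ababbdbcddabb
   2 |  23 | abb
   3 |   1 | abbbbcacadccababbdbcddabb
   4 |  15 | abbdbcddabb
   5 |   7 | acadccababbdbcddabb
   6 |   9 | adccababbdbcddabb
   7 |  25 | b
   8 |  14 | babbdbcddabb
   9 |  24 | bb
  10 |   2 | bbbbcacadccababbdbcddabb
  11 |   3 | bbbcacadccababbdbcddabb
  12 |   4 | bbcacadccababbdbcddabb
  13 |  16 | bbdbcddabb
  14 |   5 | bcacadccababbdbcddabb
  15 |  19 | bcddabb
  16 |  17 | bdbcddabb
  17 |  12 | cababbdbcddabb
  18 |   6 | cacadccababbdbcddabb
  19 |   8 | cadccababbdbcddabb
  20 |  11 | ccababbdbcddabb
  21 |  20 | cddabb
  22 |  22 | dabb
  23 |  18 | dbcddabb
  24 |  10 | dccababbdbcddabb
  25 |  21 | ddabb

SA = [0, 13, 23, 1, 15, 7, 9, 25, 14, 24, 2, 3, 4, 16, 5, 19, 17, 12, 6, 8, 11, 20, 22, 18, 10, 21]
[i] adj suffixes → lcp
  [1] 0/13 → 1 ('a')
  [2] 13/23 → 2 ('ab')
  [3] 23/1 → 3 ('abb')
  [4] 1/15 → 3 ('abb')
  [5] 15/7 → 1 ('a')
  [6] 7/9 → 1 ('a')
  [7] 9/25 → 0 ('')
  [8] 25/14 → 1 ('b')
  [9] 14/24 → 1 ('b')
  [10] 24/2 → 2 ('bb')
  [11] 2/3 → 3 ('bbb')
  [12] 3/4 → 2 ('bb')
  [13] 4/16 → 2 ('bb')
  [14] 16/5 → 1 ('b')
  [15] 5/19 → 2 ('bc')
  [16] 19/17 → 1 ('b')
  [17] 17/12 → 0 ('')
  [18] 12/6 → 2 ('ca')
  [19] 6/8 → 2 ('ca')
  [20] 8/11 → 1 ('c')
  [21] 11/20 → 1 ('c')
  [22] 20/22 → 0 ('')
  [23] 22/18 → 1 ('d')
  [24] 18/10 → 1 ('d')
  [25] 10/21 → 1 ('d')

[0, 1, 2, 3, 3, 1, 1, 0, 1, 1, 2, 3, 2, 2, 1, 2, 1, 0, 2, 2, 1, 1, 0, 1, 1, 1]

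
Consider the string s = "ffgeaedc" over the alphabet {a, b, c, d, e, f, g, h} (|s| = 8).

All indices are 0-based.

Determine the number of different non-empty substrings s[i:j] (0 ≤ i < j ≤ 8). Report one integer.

sorted suffixes:
  #0 SA[0]=4  'aedc'
  #1 SA[1]=7  'c'
  #2 SA[2]=6  'dc'
  #3 SA[3]=3  'eaedc'
  #4 SA[4]=5  'edc'
  #5 SA[5]=0  'ffgeaedc'
  #6 SA[6]=1  'fgeaedc'
  #7 SA[7]=2  'geaedc'

SA = [4, 7, 6, 3, 5, 0, 1, 2]
[i] adj suffixes → lcp
  [1] 4/7 → 0 ('')
  [2] 7/6 → 0 ('')
  [3] 6/3 → 0 ('')
  [4] 3/5 → 1 ('e')
  [5] 5/0 → 0 ('')
  [6] 0/1 → 1 ('f')
  [7] 1/2 → 0 ('')

n(n+1)/2 = 8·9/2 = 36
Σ LCP = 0 + 0 + 0 + 0 + 1 + 0 + 1 + 0 = 2
distinct = 36 − 2 = 34

34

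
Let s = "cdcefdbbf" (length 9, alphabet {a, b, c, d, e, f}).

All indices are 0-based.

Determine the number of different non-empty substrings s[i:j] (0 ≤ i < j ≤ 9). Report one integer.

rank | idx | suffix
   0 |   6 | bbf
   1 |   7 | bf
   2 |   0 | cdcefdbbf
   3 |   2 | cefdbbf
   4 |   5 | dbbf
   5 |   1 | dcefdbbf
   6 |   3 | efdbbf
   7 |   8 | f
   8 |   4 | fdbbf

SA = [6, 7, 0, 2, 5, 1, 3, 8, 4]
rank  pair      lcp
   1  s[6:],s[7:]  1  'b'
   2  s[7:],s[0:]  0  ''
   3  s[0:],s[2:]  1  'c'
   4  s[2:],s[5:]  0  ''
   5  s[5:],s[1:]  1  'd'
   6  s[1:],s[3:]  0  ''
   7  s[3:],s[8:]  0  ''
   8  s[8:],s[4:]  1  'f'

n(n+1)/2 = 9·10/2 = 45
Σ LCP = 0 + 1 + 0 + 1 + 0 + 1 + 0 + 0 + 1 = 4
distinct = 45 − 4 = 41

41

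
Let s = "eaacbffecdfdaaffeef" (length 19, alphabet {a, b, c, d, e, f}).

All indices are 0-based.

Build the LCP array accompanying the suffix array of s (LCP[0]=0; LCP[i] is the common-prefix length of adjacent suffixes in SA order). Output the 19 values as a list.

[0, 2, 1, 1, 0, 0, 1, 0, 1, 0, 1, 1, 1, 0, 1, 1, 2, 1, 3]

sorted suffixes:
  #0 SA[0]=1  'aacbffecdfdaaffeef'
  #1 SA[1]=12  'aaffeef'
  #2 SA[2]=2  'acbffecdfdaaffeef'
  #3 SA[3]=13  'affeef'
  #4 SA[4]=4  'bffecdfdaaffeef'
  #5 SA[5]=3  'cbffecdfdaaffeef'
  #6 SA[6]=8  'cdfdaaffeef'
  #7 SA[7]=11  'daaffeef'
  #8 SA[8]=9  'dfdaaffeef'
  #9 SA[9]=0  'eaacbffecdfdaaffeef'
  #10 SA[10]=7  'ecdfdaaffeef'
  #11 SA[11]=16  'eef'
  #12 SA[12]=17  'ef'
  #13 SA[13]=18  'f'
  #14 SA[14]=10  'fdaaffeef'
  #15 SA[15]=6  'fecdfdaaffeef'
  #16 SA[16]=15  'feef'
  #17 SA[17]=5  'ffecdfdaaffeef'
  #18 SA[18]=14  'ffeef'

SA = [1, 12, 2, 13, 4, 3, 8, 11, 9, 0, 7, 16, 17, 18, 10, 6, 15, 5, 14]
[i] adj suffixes → lcp
  [1] 1/12 → 2 ('aa')
  [2] 12/2 → 1 ('a')
  [3] 2/13 → 1 ('a')
  [4] 13/4 → 0 ('')
  [5] 4/3 → 0 ('')
  [6] 3/8 → 1 ('c')
  [7] 8/11 → 0 ('')
  [8] 11/9 → 1 ('d')
  [9] 9/0 → 0 ('')
  [10] 0/7 → 1 ('e')
  [11] 7/16 → 1 ('e')
  [12] 16/17 → 1 ('e')
  [13] 17/18 → 0 ('')
  [14] 18/10 → 1 ('f')
  [15] 10/6 → 1 ('f')
  [16] 6/15 → 2 ('fe')
  [17] 15/5 → 1 ('f')
  [18] 5/14 → 3 ('ffe')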